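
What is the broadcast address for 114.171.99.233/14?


Network: 114.168.0.0/14
Host bits = 18
Set all host bits to 1:
Broadcast: 114.171.255.255


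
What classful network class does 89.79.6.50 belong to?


First octet: 89
Binary: 01011001
0xxxxxxx -> Class A (1-126)
Class A, default mask 255.0.0.0 (/8)


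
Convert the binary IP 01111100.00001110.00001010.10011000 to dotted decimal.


01111100 = 124
00001110 = 14
00001010 = 10
10011000 = 152
IP: 124.14.10.152


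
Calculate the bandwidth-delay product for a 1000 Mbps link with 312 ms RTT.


BDP = bandwidth * RTT
= 1000 Mbps * 312 ms
= 1000 * 1e6 * 312 / 1000 bits
= 312000000 bits
= 39000000 bytes
= 38085.9375 KB
BDP = 312000000 bits (39000000 bytes)


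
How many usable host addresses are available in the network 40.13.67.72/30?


Host bits = 32 - 30 = 2
Total addresses = 2^2 = 4
Usable = total - 2 (network and broadcast)
Usable hosts: 2


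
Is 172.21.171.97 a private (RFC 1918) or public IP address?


RFC 1918 private ranges:
  10.0.0.0/8 (10.0.0.0 - 10.255.255.255)
  172.16.0.0/12 (172.16.0.0 - 172.31.255.255)
  192.168.0.0/16 (192.168.0.0 - 192.168.255.255)
Private (in 172.16.0.0/12)


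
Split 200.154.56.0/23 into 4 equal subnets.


New prefix = 23 + 2 = 25
Each subnet has 128 addresses
  200.154.56.0/25
  200.154.56.128/25
  200.154.57.0/25
  200.154.57.128/25
Subnets: 200.154.56.0/25, 200.154.56.128/25, 200.154.57.0/25, 200.154.57.128/25


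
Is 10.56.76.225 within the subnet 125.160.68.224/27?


Subnet network: 125.160.68.224
Test IP AND mask: 10.56.76.224
No, 10.56.76.225 is not in 125.160.68.224/27


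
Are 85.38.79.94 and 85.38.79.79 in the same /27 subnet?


Mask: 255.255.255.224
85.38.79.94 AND mask = 85.38.79.64
85.38.79.79 AND mask = 85.38.79.64
Yes, same subnet (85.38.79.64)


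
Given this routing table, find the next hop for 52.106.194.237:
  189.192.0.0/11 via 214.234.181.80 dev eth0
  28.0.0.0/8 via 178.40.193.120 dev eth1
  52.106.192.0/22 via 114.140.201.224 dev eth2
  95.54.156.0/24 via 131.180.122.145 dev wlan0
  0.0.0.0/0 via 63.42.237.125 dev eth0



Longest prefix match for 52.106.194.237:
  /11 189.192.0.0: no
  /8 28.0.0.0: no
  /22 52.106.192.0: MATCH
  /24 95.54.156.0: no
  /0 0.0.0.0: MATCH
Selected: next-hop 114.140.201.224 via eth2 (matched /22)


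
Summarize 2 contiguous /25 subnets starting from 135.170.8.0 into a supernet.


Original prefix: /25
Number of subnets: 2 = 2^1
New prefix = 25 - 1 = 24
Supernet: 135.170.8.0/24


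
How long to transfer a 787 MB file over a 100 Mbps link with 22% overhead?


Effective throughput = 100 * (1 - 22/100) = 78 Mbps
File size in Mb = 787 * 8 = 6296 Mb
Time = 6296 / 78
Time = 80.7179 seconds


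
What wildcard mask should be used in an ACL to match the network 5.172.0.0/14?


Subnet mask: 255.252.0.0
Wildcard = 255.255.255.255 - subnet mask
255 - 255 = 0
255 - 252 = 3
255 - 0 = 255
255 - 0 = 255
Wildcard: 0.3.255.255


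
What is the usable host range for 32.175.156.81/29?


Network: 32.175.156.80
Broadcast: 32.175.156.87
First usable = network + 1
Last usable = broadcast - 1
Range: 32.175.156.81 to 32.175.156.86


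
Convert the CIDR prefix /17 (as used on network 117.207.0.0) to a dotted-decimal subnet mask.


/17 means 17 network bits, 15 host bits
Binary: 11111111111111111000000000000000
Mask: 255.255.128.0


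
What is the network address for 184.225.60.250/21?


IP:   10111000.11100001.00111100.11111010
Mask: 11111111.11111111.11111000.00000000
AND operation:
Net:  10111000.11100001.00111000.00000000
Network: 184.225.56.0/21


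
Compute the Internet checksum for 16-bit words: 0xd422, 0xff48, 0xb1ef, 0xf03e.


Sum all words (with carry folding):
+ 0xd422 = 0xd422
+ 0xff48 = 0xd36b
+ 0xb1ef = 0x855b
+ 0xf03e = 0x759a
One's complement: ~0x759a
Checksum = 0x8a65


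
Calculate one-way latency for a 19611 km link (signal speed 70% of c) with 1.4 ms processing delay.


Speed = 0.7 * 3e5 km/s = 210000 km/s
Propagation delay = 19611 / 210000 = 0.0934 s = 93.3857 ms
Processing delay = 1.4 ms
Total one-way latency = 94.7857 ms


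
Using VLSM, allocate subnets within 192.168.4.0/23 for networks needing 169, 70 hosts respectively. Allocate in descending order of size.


169 hosts -> /24 (254 usable): 192.168.4.0/24
70 hosts -> /25 (126 usable): 192.168.5.0/25
Allocation: 192.168.4.0/24 (169 hosts, 254 usable); 192.168.5.0/25 (70 hosts, 126 usable)


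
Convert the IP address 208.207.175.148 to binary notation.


208 = 11010000
207 = 11001111
175 = 10101111
148 = 10010100
Binary: 11010000.11001111.10101111.10010100


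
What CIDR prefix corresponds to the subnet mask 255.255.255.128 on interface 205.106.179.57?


Binary: 11111111.11111111.11111111.10000000
Count leading 1s
Prefix: /25


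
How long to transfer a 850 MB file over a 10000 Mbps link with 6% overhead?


Effective throughput = 10000 * (1 - 6/100) = 9400 Mbps
File size in Mb = 850 * 8 = 6800 Mb
Time = 6800 / 9400
Time = 0.7234 seconds


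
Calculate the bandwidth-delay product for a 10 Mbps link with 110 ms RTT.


BDP = bandwidth * RTT
= 10 Mbps * 110 ms
= 10 * 1e6 * 110 / 1000 bits
= 1100000 bits
= 137500 bytes
= 134.2773 KB
BDP = 1100000 bits (137500 bytes)


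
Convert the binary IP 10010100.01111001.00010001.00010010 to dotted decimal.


10010100 = 148
01111001 = 121
00010001 = 17
00010010 = 18
IP: 148.121.17.18


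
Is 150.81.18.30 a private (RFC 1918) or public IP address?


RFC 1918 private ranges:
  10.0.0.0/8 (10.0.0.0 - 10.255.255.255)
  172.16.0.0/12 (172.16.0.0 - 172.31.255.255)
  192.168.0.0/16 (192.168.0.0 - 192.168.255.255)
Public (not in any RFC 1918 range)


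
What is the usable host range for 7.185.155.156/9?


Network: 7.128.0.0
Broadcast: 7.255.255.255
First usable = network + 1
Last usable = broadcast - 1
Range: 7.128.0.1 to 7.255.255.254


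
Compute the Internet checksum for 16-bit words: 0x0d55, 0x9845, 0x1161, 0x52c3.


Sum all words (with carry folding):
+ 0x0d55 = 0x0d55
+ 0x9845 = 0xa59a
+ 0x1161 = 0xb6fb
+ 0x52c3 = 0x09bf
One's complement: ~0x09bf
Checksum = 0xf640


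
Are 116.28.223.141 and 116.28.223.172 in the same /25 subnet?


Mask: 255.255.255.128
116.28.223.141 AND mask = 116.28.223.128
116.28.223.172 AND mask = 116.28.223.128
Yes, same subnet (116.28.223.128)


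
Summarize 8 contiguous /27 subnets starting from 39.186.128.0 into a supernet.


Original prefix: /27
Number of subnets: 8 = 2^3
New prefix = 27 - 3 = 24
Supernet: 39.186.128.0/24


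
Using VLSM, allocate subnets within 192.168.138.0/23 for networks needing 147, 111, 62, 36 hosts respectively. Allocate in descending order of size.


147 hosts -> /24 (254 usable): 192.168.138.0/24
111 hosts -> /25 (126 usable): 192.168.139.0/25
62 hosts -> /26 (62 usable): 192.168.139.128/26
36 hosts -> /26 (62 usable): 192.168.139.192/26
Allocation: 192.168.138.0/24 (147 hosts, 254 usable); 192.168.139.0/25 (111 hosts, 126 usable); 192.168.139.128/26 (62 hosts, 62 usable); 192.168.139.192/26 (36 hosts, 62 usable)


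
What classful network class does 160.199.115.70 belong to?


First octet: 160
Binary: 10100000
10xxxxxx -> Class B (128-191)
Class B, default mask 255.255.0.0 (/16)


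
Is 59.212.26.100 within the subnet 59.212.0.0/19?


Subnet network: 59.212.0.0
Test IP AND mask: 59.212.0.0
Yes, 59.212.26.100 is in 59.212.0.0/19


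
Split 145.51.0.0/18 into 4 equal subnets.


New prefix = 18 + 2 = 20
Each subnet has 4096 addresses
  145.51.0.0/20
  145.51.16.0/20
  145.51.32.0/20
  145.51.48.0/20
Subnets: 145.51.0.0/20, 145.51.16.0/20, 145.51.32.0/20, 145.51.48.0/20


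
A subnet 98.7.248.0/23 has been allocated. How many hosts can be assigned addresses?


Host bits = 32 - 23 = 9
Total addresses = 2^9 = 512
Usable = total - 2 (network and broadcast)
Usable hosts: 510


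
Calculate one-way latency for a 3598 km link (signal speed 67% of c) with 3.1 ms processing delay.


Speed = 0.67 * 3e5 km/s = 201000 km/s
Propagation delay = 3598 / 201000 = 0.0179 s = 17.9005 ms
Processing delay = 3.1 ms
Total one-way latency = 21.0005 ms


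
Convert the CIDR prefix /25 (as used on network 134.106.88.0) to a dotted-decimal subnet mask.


/25 means 25 network bits, 7 host bits
Binary: 11111111111111111111111110000000
Mask: 255.255.255.128


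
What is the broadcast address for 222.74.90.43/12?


Network: 222.64.0.0/12
Host bits = 20
Set all host bits to 1:
Broadcast: 222.79.255.255


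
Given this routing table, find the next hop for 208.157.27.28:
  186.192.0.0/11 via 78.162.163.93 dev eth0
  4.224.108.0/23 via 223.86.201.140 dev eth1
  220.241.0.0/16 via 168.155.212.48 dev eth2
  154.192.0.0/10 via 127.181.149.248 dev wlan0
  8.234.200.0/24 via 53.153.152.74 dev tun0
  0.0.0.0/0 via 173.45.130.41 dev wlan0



Longest prefix match for 208.157.27.28:
  /11 186.192.0.0: no
  /23 4.224.108.0: no
  /16 220.241.0.0: no
  /10 154.192.0.0: no
  /24 8.234.200.0: no
  /0 0.0.0.0: MATCH
Selected: next-hop 173.45.130.41 via wlan0 (matched /0)


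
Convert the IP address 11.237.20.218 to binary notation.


11 = 00001011
237 = 11101101
20 = 00010100
218 = 11011010
Binary: 00001011.11101101.00010100.11011010


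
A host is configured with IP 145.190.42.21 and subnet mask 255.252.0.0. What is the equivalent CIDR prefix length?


Binary: 11111111.11111100.00000000.00000000
Count leading 1s
Prefix: /14


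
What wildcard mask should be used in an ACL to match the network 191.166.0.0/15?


Subnet mask: 255.254.0.0
Wildcard = 255.255.255.255 - subnet mask
255 - 255 = 0
255 - 254 = 1
255 - 0 = 255
255 - 0 = 255
Wildcard: 0.1.255.255


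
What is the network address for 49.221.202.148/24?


IP:   00110001.11011101.11001010.10010100
Mask: 11111111.11111111.11111111.00000000
AND operation:
Net:  00110001.11011101.11001010.00000000
Network: 49.221.202.0/24


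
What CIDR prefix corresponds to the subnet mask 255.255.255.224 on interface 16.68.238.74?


Binary: 11111111.11111111.11111111.11100000
Count leading 1s
Prefix: /27


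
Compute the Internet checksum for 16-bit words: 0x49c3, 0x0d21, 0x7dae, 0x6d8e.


Sum all words (with carry folding):
+ 0x49c3 = 0x49c3
+ 0x0d21 = 0x56e4
+ 0x7dae = 0xd492
+ 0x6d8e = 0x4221
One's complement: ~0x4221
Checksum = 0xbdde


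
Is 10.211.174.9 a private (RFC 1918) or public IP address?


RFC 1918 private ranges:
  10.0.0.0/8 (10.0.0.0 - 10.255.255.255)
  172.16.0.0/12 (172.16.0.0 - 172.31.255.255)
  192.168.0.0/16 (192.168.0.0 - 192.168.255.255)
Private (in 10.0.0.0/8)


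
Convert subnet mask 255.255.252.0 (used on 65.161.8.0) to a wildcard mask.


Subnet mask: 255.255.252.0
Wildcard = 255.255.255.255 - subnet mask
255 - 255 = 0
255 - 255 = 0
255 - 252 = 3
255 - 0 = 255
Wildcard: 0.0.3.255


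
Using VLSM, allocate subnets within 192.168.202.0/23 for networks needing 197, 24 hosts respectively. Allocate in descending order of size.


197 hosts -> /24 (254 usable): 192.168.202.0/24
24 hosts -> /27 (30 usable): 192.168.203.0/27
Allocation: 192.168.202.0/24 (197 hosts, 254 usable); 192.168.203.0/27 (24 hosts, 30 usable)


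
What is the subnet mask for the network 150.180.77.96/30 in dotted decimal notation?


/30 means 30 network bits, 2 host bits
Binary: 11111111111111111111111111111100
Mask: 255.255.255.252


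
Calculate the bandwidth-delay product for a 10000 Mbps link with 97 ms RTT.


BDP = bandwidth * RTT
= 10000 Mbps * 97 ms
= 10000 * 1e6 * 97 / 1000 bits
= 970000000 bits
= 121250000 bytes
= 118408.2031 KB
BDP = 970000000 bits (121250000 bytes)


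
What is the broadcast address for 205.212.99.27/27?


Network: 205.212.99.0/27
Host bits = 5
Set all host bits to 1:
Broadcast: 205.212.99.31


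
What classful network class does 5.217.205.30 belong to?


First octet: 5
Binary: 00000101
0xxxxxxx -> Class A (1-126)
Class A, default mask 255.0.0.0 (/8)


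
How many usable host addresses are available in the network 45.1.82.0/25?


Host bits = 32 - 25 = 7
Total addresses = 2^7 = 128
Usable = total - 2 (network and broadcast)
Usable hosts: 126


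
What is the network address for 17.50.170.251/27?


IP:   00010001.00110010.10101010.11111011
Mask: 11111111.11111111.11111111.11100000
AND operation:
Net:  00010001.00110010.10101010.11100000
Network: 17.50.170.224/27


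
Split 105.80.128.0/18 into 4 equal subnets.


New prefix = 18 + 2 = 20
Each subnet has 4096 addresses
  105.80.128.0/20
  105.80.144.0/20
  105.80.160.0/20
  105.80.176.0/20
Subnets: 105.80.128.0/20, 105.80.144.0/20, 105.80.160.0/20, 105.80.176.0/20


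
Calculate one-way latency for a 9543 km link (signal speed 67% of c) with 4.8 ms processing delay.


Speed = 0.67 * 3e5 km/s = 201000 km/s
Propagation delay = 9543 / 201000 = 0.0475 s = 47.4776 ms
Processing delay = 4.8 ms
Total one-way latency = 52.2776 ms


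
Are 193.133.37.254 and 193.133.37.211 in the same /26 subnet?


Mask: 255.255.255.192
193.133.37.254 AND mask = 193.133.37.192
193.133.37.211 AND mask = 193.133.37.192
Yes, same subnet (193.133.37.192)


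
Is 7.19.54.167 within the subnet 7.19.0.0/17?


Subnet network: 7.19.0.0
Test IP AND mask: 7.19.0.0
Yes, 7.19.54.167 is in 7.19.0.0/17


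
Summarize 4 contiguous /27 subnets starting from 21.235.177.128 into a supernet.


Original prefix: /27
Number of subnets: 4 = 2^2
New prefix = 27 - 2 = 25
Supernet: 21.235.177.128/25


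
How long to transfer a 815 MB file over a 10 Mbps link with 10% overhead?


Effective throughput = 10 * (1 - 10/100) = 9 Mbps
File size in Mb = 815 * 8 = 6520 Mb
Time = 6520 / 9
Time = 724.4444 seconds


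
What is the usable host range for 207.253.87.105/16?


Network: 207.253.0.0
Broadcast: 207.253.255.255
First usable = network + 1
Last usable = broadcast - 1
Range: 207.253.0.1 to 207.253.255.254


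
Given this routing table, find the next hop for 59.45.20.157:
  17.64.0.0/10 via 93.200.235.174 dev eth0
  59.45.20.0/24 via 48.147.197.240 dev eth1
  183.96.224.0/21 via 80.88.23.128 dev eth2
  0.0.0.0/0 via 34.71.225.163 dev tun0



Longest prefix match for 59.45.20.157:
  /10 17.64.0.0: no
  /24 59.45.20.0: MATCH
  /21 183.96.224.0: no
  /0 0.0.0.0: MATCH
Selected: next-hop 48.147.197.240 via eth1 (matched /24)


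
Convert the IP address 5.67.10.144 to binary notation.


5 = 00000101
67 = 01000011
10 = 00001010
144 = 10010000
Binary: 00000101.01000011.00001010.10010000


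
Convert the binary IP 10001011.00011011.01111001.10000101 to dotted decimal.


10001011 = 139
00011011 = 27
01111001 = 121
10000101 = 133
IP: 139.27.121.133


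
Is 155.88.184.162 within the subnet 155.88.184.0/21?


Subnet network: 155.88.184.0
Test IP AND mask: 155.88.184.0
Yes, 155.88.184.162 is in 155.88.184.0/21


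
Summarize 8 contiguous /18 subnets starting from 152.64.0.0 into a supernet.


Original prefix: /18
Number of subnets: 8 = 2^3
New prefix = 18 - 3 = 15
Supernet: 152.64.0.0/15


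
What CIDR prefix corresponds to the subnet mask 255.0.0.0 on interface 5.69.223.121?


Binary: 11111111.00000000.00000000.00000000
Count leading 1s
Prefix: /8


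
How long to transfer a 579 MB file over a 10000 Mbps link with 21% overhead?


Effective throughput = 10000 * (1 - 21/100) = 7900 Mbps
File size in Mb = 579 * 8 = 4632 Mb
Time = 4632 / 7900
Time = 0.5863 seconds


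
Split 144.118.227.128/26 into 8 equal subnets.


New prefix = 26 + 3 = 29
Each subnet has 8 addresses
  144.118.227.128/29
  144.118.227.136/29
  144.118.227.144/29
  144.118.227.152/29
  144.118.227.160/29
  144.118.227.168/29
  144.118.227.176/29
  144.118.227.184/29
Subnets: 144.118.227.128/29, 144.118.227.136/29, 144.118.227.144/29, 144.118.227.152/29, 144.118.227.160/29, 144.118.227.168/29, 144.118.227.176/29, 144.118.227.184/29


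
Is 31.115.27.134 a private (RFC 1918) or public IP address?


RFC 1918 private ranges:
  10.0.0.0/8 (10.0.0.0 - 10.255.255.255)
  172.16.0.0/12 (172.16.0.0 - 172.31.255.255)
  192.168.0.0/16 (192.168.0.0 - 192.168.255.255)
Public (not in any RFC 1918 range)


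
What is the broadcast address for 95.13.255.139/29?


Network: 95.13.255.136/29
Host bits = 3
Set all host bits to 1:
Broadcast: 95.13.255.143


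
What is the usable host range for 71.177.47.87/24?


Network: 71.177.47.0
Broadcast: 71.177.47.255
First usable = network + 1
Last usable = broadcast - 1
Range: 71.177.47.1 to 71.177.47.254


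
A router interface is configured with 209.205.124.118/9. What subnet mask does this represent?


/9 means 9 network bits, 23 host bits
Binary: 11111111100000000000000000000000
Mask: 255.128.0.0


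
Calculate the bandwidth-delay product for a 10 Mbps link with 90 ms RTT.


BDP = bandwidth * RTT
= 10 Mbps * 90 ms
= 10 * 1e6 * 90 / 1000 bits
= 900000 bits
= 112500 bytes
= 109.8633 KB
BDP = 900000 bits (112500 bytes)


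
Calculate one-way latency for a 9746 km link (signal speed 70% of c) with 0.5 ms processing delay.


Speed = 0.7 * 3e5 km/s = 210000 km/s
Propagation delay = 9746 / 210000 = 0.0464 s = 46.4095 ms
Processing delay = 0.5 ms
Total one-way latency = 46.9095 ms


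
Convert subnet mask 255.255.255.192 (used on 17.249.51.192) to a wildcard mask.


Subnet mask: 255.255.255.192
Wildcard = 255.255.255.255 - subnet mask
255 - 255 = 0
255 - 255 = 0
255 - 255 = 0
255 - 192 = 63
Wildcard: 0.0.0.63


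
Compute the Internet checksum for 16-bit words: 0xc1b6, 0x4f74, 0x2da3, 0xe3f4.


Sum all words (with carry folding):
+ 0xc1b6 = 0xc1b6
+ 0x4f74 = 0x112b
+ 0x2da3 = 0x3ece
+ 0xe3f4 = 0x22c3
One's complement: ~0x22c3
Checksum = 0xdd3c


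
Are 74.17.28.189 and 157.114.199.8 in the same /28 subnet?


Mask: 255.255.255.240
74.17.28.189 AND mask = 74.17.28.176
157.114.199.8 AND mask = 157.114.199.0
No, different subnets (74.17.28.176 vs 157.114.199.0)


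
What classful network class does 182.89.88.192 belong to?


First octet: 182
Binary: 10110110
10xxxxxx -> Class B (128-191)
Class B, default mask 255.255.0.0 (/16)


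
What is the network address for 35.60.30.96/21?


IP:   00100011.00111100.00011110.01100000
Mask: 11111111.11111111.11111000.00000000
AND operation:
Net:  00100011.00111100.00011000.00000000
Network: 35.60.24.0/21


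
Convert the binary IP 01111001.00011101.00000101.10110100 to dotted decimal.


01111001 = 121
00011101 = 29
00000101 = 5
10110100 = 180
IP: 121.29.5.180


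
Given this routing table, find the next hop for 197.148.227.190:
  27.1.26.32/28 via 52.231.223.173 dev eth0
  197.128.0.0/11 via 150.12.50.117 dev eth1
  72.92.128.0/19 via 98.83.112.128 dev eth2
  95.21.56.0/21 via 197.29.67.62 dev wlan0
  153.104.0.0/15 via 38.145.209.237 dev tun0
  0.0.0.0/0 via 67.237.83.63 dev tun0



Longest prefix match for 197.148.227.190:
  /28 27.1.26.32: no
  /11 197.128.0.0: MATCH
  /19 72.92.128.0: no
  /21 95.21.56.0: no
  /15 153.104.0.0: no
  /0 0.0.0.0: MATCH
Selected: next-hop 150.12.50.117 via eth1 (matched /11)


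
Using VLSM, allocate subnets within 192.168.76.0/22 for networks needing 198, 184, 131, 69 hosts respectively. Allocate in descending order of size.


198 hosts -> /24 (254 usable): 192.168.76.0/24
184 hosts -> /24 (254 usable): 192.168.77.0/24
131 hosts -> /24 (254 usable): 192.168.78.0/24
69 hosts -> /25 (126 usable): 192.168.79.0/25
Allocation: 192.168.76.0/24 (198 hosts, 254 usable); 192.168.77.0/24 (184 hosts, 254 usable); 192.168.78.0/24 (131 hosts, 254 usable); 192.168.79.0/25 (69 hosts, 126 usable)


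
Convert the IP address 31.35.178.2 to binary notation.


31 = 00011111
35 = 00100011
178 = 10110010
2 = 00000010
Binary: 00011111.00100011.10110010.00000010


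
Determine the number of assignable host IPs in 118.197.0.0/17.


Host bits = 32 - 17 = 15
Total addresses = 2^15 = 32768
Usable = total - 2 (network and broadcast)
Usable hosts: 32766


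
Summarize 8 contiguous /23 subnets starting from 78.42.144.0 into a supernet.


Original prefix: /23
Number of subnets: 8 = 2^3
New prefix = 23 - 3 = 20
Supernet: 78.42.144.0/20


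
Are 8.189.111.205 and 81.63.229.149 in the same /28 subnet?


Mask: 255.255.255.240
8.189.111.205 AND mask = 8.189.111.192
81.63.229.149 AND mask = 81.63.229.144
No, different subnets (8.189.111.192 vs 81.63.229.144)


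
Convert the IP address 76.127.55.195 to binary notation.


76 = 01001100
127 = 01111111
55 = 00110111
195 = 11000011
Binary: 01001100.01111111.00110111.11000011


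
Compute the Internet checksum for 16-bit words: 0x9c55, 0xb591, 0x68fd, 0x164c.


Sum all words (with carry folding):
+ 0x9c55 = 0x9c55
+ 0xb591 = 0x51e7
+ 0x68fd = 0xbae4
+ 0x164c = 0xd130
One's complement: ~0xd130
Checksum = 0x2ecf


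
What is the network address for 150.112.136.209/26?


IP:   10010110.01110000.10001000.11010001
Mask: 11111111.11111111.11111111.11000000
AND operation:
Net:  10010110.01110000.10001000.11000000
Network: 150.112.136.192/26


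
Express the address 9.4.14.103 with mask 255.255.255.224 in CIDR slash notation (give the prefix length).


Binary: 11111111.11111111.11111111.11100000
Count leading 1s
Prefix: /27


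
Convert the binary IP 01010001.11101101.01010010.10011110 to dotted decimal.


01010001 = 81
11101101 = 237
01010010 = 82
10011110 = 158
IP: 81.237.82.158


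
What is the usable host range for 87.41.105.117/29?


Network: 87.41.105.112
Broadcast: 87.41.105.119
First usable = network + 1
Last usable = broadcast - 1
Range: 87.41.105.113 to 87.41.105.118


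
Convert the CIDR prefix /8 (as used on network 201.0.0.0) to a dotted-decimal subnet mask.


/8 means 8 network bits, 24 host bits
Binary: 11111111000000000000000000000000
Mask: 255.0.0.0


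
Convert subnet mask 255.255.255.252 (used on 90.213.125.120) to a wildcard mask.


Subnet mask: 255.255.255.252
Wildcard = 255.255.255.255 - subnet mask
255 - 255 = 0
255 - 255 = 0
255 - 255 = 0
255 - 252 = 3
Wildcard: 0.0.0.3


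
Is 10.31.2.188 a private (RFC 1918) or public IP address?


RFC 1918 private ranges:
  10.0.0.0/8 (10.0.0.0 - 10.255.255.255)
  172.16.0.0/12 (172.16.0.0 - 172.31.255.255)
  192.168.0.0/16 (192.168.0.0 - 192.168.255.255)
Private (in 10.0.0.0/8)


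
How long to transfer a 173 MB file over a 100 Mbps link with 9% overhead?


Effective throughput = 100 * (1 - 9/100) = 91 Mbps
File size in Mb = 173 * 8 = 1384 Mb
Time = 1384 / 91
Time = 15.2088 seconds


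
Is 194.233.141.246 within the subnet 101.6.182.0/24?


Subnet network: 101.6.182.0
Test IP AND mask: 194.233.141.0
No, 194.233.141.246 is not in 101.6.182.0/24


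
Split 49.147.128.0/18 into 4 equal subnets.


New prefix = 18 + 2 = 20
Each subnet has 4096 addresses
  49.147.128.0/20
  49.147.144.0/20
  49.147.160.0/20
  49.147.176.0/20
Subnets: 49.147.128.0/20, 49.147.144.0/20, 49.147.160.0/20, 49.147.176.0/20


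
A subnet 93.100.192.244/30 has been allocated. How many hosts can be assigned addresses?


Host bits = 32 - 30 = 2
Total addresses = 2^2 = 4
Usable = total - 2 (network and broadcast)
Usable hosts: 2


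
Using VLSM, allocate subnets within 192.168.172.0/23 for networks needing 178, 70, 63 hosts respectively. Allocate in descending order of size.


178 hosts -> /24 (254 usable): 192.168.172.0/24
70 hosts -> /25 (126 usable): 192.168.173.0/25
63 hosts -> /25 (126 usable): 192.168.173.128/25
Allocation: 192.168.172.0/24 (178 hosts, 254 usable); 192.168.173.0/25 (70 hosts, 126 usable); 192.168.173.128/25 (63 hosts, 126 usable)


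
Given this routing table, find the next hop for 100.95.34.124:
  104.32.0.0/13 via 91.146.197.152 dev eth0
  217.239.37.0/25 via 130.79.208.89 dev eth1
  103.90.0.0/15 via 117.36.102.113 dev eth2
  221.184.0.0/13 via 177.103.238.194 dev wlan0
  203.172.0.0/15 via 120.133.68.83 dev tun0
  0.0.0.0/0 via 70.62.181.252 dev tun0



Longest prefix match for 100.95.34.124:
  /13 104.32.0.0: no
  /25 217.239.37.0: no
  /15 103.90.0.0: no
  /13 221.184.0.0: no
  /15 203.172.0.0: no
  /0 0.0.0.0: MATCH
Selected: next-hop 70.62.181.252 via tun0 (matched /0)


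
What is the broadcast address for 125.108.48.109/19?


Network: 125.108.32.0/19
Host bits = 13
Set all host bits to 1:
Broadcast: 125.108.63.255


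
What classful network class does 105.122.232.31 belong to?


First octet: 105
Binary: 01101001
0xxxxxxx -> Class A (1-126)
Class A, default mask 255.0.0.0 (/8)


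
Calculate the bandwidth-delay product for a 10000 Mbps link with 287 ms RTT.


BDP = bandwidth * RTT
= 10000 Mbps * 287 ms
= 10000 * 1e6 * 287 / 1000 bits
= 2870000000 bits
= 358750000 bytes
= 350341.7969 KB
BDP = 2870000000 bits (358750000 bytes)


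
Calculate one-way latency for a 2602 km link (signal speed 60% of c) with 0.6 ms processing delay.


Speed = 0.6 * 3e5 km/s = 180000 km/s
Propagation delay = 2602 / 180000 = 0.0145 s = 14.4556 ms
Processing delay = 0.6 ms
Total one-way latency = 15.0556 ms


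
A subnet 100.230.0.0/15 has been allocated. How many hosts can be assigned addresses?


Host bits = 32 - 15 = 17
Total addresses = 2^17 = 131072
Usable = total - 2 (network and broadcast)
Usable hosts: 131070


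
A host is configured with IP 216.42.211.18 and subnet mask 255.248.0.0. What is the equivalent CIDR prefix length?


Binary: 11111111.11111000.00000000.00000000
Count leading 1s
Prefix: /13


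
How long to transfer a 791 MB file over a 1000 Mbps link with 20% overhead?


Effective throughput = 1000 * (1 - 20/100) = 800 Mbps
File size in Mb = 791 * 8 = 6328 Mb
Time = 6328 / 800
Time = 7.91 seconds


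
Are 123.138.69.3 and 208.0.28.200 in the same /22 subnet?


Mask: 255.255.252.0
123.138.69.3 AND mask = 123.138.68.0
208.0.28.200 AND mask = 208.0.28.0
No, different subnets (123.138.68.0 vs 208.0.28.0)


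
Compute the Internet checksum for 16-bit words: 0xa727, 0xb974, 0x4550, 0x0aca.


Sum all words (with carry folding):
+ 0xa727 = 0xa727
+ 0xb974 = 0x609c
+ 0x4550 = 0xa5ec
+ 0x0aca = 0xb0b6
One's complement: ~0xb0b6
Checksum = 0x4f49


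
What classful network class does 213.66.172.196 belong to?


First octet: 213
Binary: 11010101
110xxxxx -> Class C (192-223)
Class C, default mask 255.255.255.0 (/24)


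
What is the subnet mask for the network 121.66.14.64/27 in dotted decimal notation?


/27 means 27 network bits, 5 host bits
Binary: 11111111111111111111111111100000
Mask: 255.255.255.224


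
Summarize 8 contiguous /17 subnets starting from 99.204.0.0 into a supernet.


Original prefix: /17
Number of subnets: 8 = 2^3
New prefix = 17 - 3 = 14
Supernet: 99.204.0.0/14


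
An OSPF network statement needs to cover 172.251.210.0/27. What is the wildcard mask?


Subnet mask: 255.255.255.224
Wildcard = 255.255.255.255 - subnet mask
255 - 255 = 0
255 - 255 = 0
255 - 255 = 0
255 - 224 = 31
Wildcard: 0.0.0.31


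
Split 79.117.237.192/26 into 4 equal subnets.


New prefix = 26 + 2 = 28
Each subnet has 16 addresses
  79.117.237.192/28
  79.117.237.208/28
  79.117.237.224/28
  79.117.237.240/28
Subnets: 79.117.237.192/28, 79.117.237.208/28, 79.117.237.224/28, 79.117.237.240/28


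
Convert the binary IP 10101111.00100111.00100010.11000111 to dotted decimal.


10101111 = 175
00100111 = 39
00100010 = 34
11000111 = 199
IP: 175.39.34.199


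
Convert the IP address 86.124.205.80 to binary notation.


86 = 01010110
124 = 01111100
205 = 11001101
80 = 01010000
Binary: 01010110.01111100.11001101.01010000


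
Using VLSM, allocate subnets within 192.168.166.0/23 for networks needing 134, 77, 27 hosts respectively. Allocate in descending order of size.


134 hosts -> /24 (254 usable): 192.168.166.0/24
77 hosts -> /25 (126 usable): 192.168.167.0/25
27 hosts -> /27 (30 usable): 192.168.167.128/27
Allocation: 192.168.166.0/24 (134 hosts, 254 usable); 192.168.167.0/25 (77 hosts, 126 usable); 192.168.167.128/27 (27 hosts, 30 usable)


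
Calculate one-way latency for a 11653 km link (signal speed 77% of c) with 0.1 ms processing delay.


Speed = 0.77 * 3e5 km/s = 231000 km/s
Propagation delay = 11653 / 231000 = 0.0504 s = 50.4459 ms
Processing delay = 0.1 ms
Total one-way latency = 50.5459 ms


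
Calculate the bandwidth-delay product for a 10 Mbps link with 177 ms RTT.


BDP = bandwidth * RTT
= 10 Mbps * 177 ms
= 10 * 1e6 * 177 / 1000 bits
= 1770000 bits
= 221250 bytes
= 216.0645 KB
BDP = 1770000 bits (221250 bytes)


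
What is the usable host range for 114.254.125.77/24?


Network: 114.254.125.0
Broadcast: 114.254.125.255
First usable = network + 1
Last usable = broadcast - 1
Range: 114.254.125.1 to 114.254.125.254


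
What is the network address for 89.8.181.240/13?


IP:   01011001.00001000.10110101.11110000
Mask: 11111111.11111000.00000000.00000000
AND operation:
Net:  01011001.00001000.00000000.00000000
Network: 89.8.0.0/13


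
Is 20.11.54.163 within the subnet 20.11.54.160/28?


Subnet network: 20.11.54.160
Test IP AND mask: 20.11.54.160
Yes, 20.11.54.163 is in 20.11.54.160/28


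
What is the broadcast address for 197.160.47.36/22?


Network: 197.160.44.0/22
Host bits = 10
Set all host bits to 1:
Broadcast: 197.160.47.255


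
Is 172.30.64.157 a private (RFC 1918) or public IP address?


RFC 1918 private ranges:
  10.0.0.0/8 (10.0.0.0 - 10.255.255.255)
  172.16.0.0/12 (172.16.0.0 - 172.31.255.255)
  192.168.0.0/16 (192.168.0.0 - 192.168.255.255)
Private (in 172.16.0.0/12)


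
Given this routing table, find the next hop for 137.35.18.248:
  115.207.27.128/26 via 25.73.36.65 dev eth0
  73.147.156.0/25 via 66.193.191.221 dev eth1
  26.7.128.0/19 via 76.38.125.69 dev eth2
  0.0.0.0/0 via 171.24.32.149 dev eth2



Longest prefix match for 137.35.18.248:
  /26 115.207.27.128: no
  /25 73.147.156.0: no
  /19 26.7.128.0: no
  /0 0.0.0.0: MATCH
Selected: next-hop 171.24.32.149 via eth2 (matched /0)


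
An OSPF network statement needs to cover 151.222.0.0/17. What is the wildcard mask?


Subnet mask: 255.255.128.0
Wildcard = 255.255.255.255 - subnet mask
255 - 255 = 0
255 - 255 = 0
255 - 128 = 127
255 - 0 = 255
Wildcard: 0.0.127.255


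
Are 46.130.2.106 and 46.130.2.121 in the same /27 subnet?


Mask: 255.255.255.224
46.130.2.106 AND mask = 46.130.2.96
46.130.2.121 AND mask = 46.130.2.96
Yes, same subnet (46.130.2.96)


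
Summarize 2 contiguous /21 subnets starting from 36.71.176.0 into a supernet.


Original prefix: /21
Number of subnets: 2 = 2^1
New prefix = 21 - 1 = 20
Supernet: 36.71.176.0/20


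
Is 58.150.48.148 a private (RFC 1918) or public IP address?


RFC 1918 private ranges:
  10.0.0.0/8 (10.0.0.0 - 10.255.255.255)
  172.16.0.0/12 (172.16.0.0 - 172.31.255.255)
  192.168.0.0/16 (192.168.0.0 - 192.168.255.255)
Public (not in any RFC 1918 range)


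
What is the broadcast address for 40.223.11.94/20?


Network: 40.223.0.0/20
Host bits = 12
Set all host bits to 1:
Broadcast: 40.223.15.255


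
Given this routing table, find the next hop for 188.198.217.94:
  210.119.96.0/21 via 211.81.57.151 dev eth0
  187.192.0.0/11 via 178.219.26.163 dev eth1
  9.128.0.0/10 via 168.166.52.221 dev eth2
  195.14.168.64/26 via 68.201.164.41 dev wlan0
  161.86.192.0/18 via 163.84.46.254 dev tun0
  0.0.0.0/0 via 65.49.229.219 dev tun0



Longest prefix match for 188.198.217.94:
  /21 210.119.96.0: no
  /11 187.192.0.0: no
  /10 9.128.0.0: no
  /26 195.14.168.64: no
  /18 161.86.192.0: no
  /0 0.0.0.0: MATCH
Selected: next-hop 65.49.229.219 via tun0 (matched /0)


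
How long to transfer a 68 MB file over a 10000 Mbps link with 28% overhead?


Effective throughput = 10000 * (1 - 28/100) = 7200 Mbps
File size in Mb = 68 * 8 = 544 Mb
Time = 544 / 7200
Time = 0.0756 seconds


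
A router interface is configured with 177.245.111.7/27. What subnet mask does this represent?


/27 means 27 network bits, 5 host bits
Binary: 11111111111111111111111111100000
Mask: 255.255.255.224


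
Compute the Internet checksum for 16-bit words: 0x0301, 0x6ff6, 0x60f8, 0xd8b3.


Sum all words (with carry folding):
+ 0x0301 = 0x0301
+ 0x6ff6 = 0x72f7
+ 0x60f8 = 0xd3ef
+ 0xd8b3 = 0xaca3
One's complement: ~0xaca3
Checksum = 0x535c


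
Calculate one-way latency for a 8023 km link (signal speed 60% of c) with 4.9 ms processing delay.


Speed = 0.6 * 3e5 km/s = 180000 km/s
Propagation delay = 8023 / 180000 = 0.0446 s = 44.5722 ms
Processing delay = 4.9 ms
Total one-way latency = 49.4722 ms


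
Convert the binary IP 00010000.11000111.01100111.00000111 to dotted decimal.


00010000 = 16
11000111 = 199
01100111 = 103
00000111 = 7
IP: 16.199.103.7


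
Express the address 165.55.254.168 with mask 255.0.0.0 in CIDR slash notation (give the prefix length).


Binary: 11111111.00000000.00000000.00000000
Count leading 1s
Prefix: /8


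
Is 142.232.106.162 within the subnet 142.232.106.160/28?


Subnet network: 142.232.106.160
Test IP AND mask: 142.232.106.160
Yes, 142.232.106.162 is in 142.232.106.160/28


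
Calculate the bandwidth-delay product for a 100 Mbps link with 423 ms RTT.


BDP = bandwidth * RTT
= 100 Mbps * 423 ms
= 100 * 1e6 * 423 / 1000 bits
= 42300000 bits
= 5287500 bytes
= 5163.5742 KB
BDP = 42300000 bits (5287500 bytes)


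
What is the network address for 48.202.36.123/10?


IP:   00110000.11001010.00100100.01111011
Mask: 11111111.11000000.00000000.00000000
AND operation:
Net:  00110000.11000000.00000000.00000000
Network: 48.192.0.0/10


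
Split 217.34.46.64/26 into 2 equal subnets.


New prefix = 26 + 1 = 27
Each subnet has 32 addresses
  217.34.46.64/27
  217.34.46.96/27
Subnets: 217.34.46.64/27, 217.34.46.96/27


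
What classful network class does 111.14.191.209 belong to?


First octet: 111
Binary: 01101111
0xxxxxxx -> Class A (1-126)
Class A, default mask 255.0.0.0 (/8)


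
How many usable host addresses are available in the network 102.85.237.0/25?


Host bits = 32 - 25 = 7
Total addresses = 2^7 = 128
Usable = total - 2 (network and broadcast)
Usable hosts: 126


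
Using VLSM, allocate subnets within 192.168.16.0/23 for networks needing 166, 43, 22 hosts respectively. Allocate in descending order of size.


166 hosts -> /24 (254 usable): 192.168.16.0/24
43 hosts -> /26 (62 usable): 192.168.17.0/26
22 hosts -> /27 (30 usable): 192.168.17.64/27
Allocation: 192.168.16.0/24 (166 hosts, 254 usable); 192.168.17.0/26 (43 hosts, 62 usable); 192.168.17.64/27 (22 hosts, 30 usable)


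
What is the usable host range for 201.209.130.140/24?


Network: 201.209.130.0
Broadcast: 201.209.130.255
First usable = network + 1
Last usable = broadcast - 1
Range: 201.209.130.1 to 201.209.130.254


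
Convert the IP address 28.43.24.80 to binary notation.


28 = 00011100
43 = 00101011
24 = 00011000
80 = 01010000
Binary: 00011100.00101011.00011000.01010000


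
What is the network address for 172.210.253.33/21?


IP:   10101100.11010010.11111101.00100001
Mask: 11111111.11111111.11111000.00000000
AND operation:
Net:  10101100.11010010.11111000.00000000
Network: 172.210.248.0/21


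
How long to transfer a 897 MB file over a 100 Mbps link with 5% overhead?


Effective throughput = 100 * (1 - 5/100) = 95 Mbps
File size in Mb = 897 * 8 = 7176 Mb
Time = 7176 / 95
Time = 75.5368 seconds


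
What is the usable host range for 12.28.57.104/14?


Network: 12.28.0.0
Broadcast: 12.31.255.255
First usable = network + 1
Last usable = broadcast - 1
Range: 12.28.0.1 to 12.31.255.254


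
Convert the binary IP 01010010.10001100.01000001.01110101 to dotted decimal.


01010010 = 82
10001100 = 140
01000001 = 65
01110101 = 117
IP: 82.140.65.117


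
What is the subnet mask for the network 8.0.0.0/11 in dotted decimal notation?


/11 means 11 network bits, 21 host bits
Binary: 11111111111000000000000000000000
Mask: 255.224.0.0


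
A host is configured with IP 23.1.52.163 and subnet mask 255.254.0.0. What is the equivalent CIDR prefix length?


Binary: 11111111.11111110.00000000.00000000
Count leading 1s
Prefix: /15


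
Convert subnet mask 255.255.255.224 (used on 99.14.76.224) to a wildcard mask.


Subnet mask: 255.255.255.224
Wildcard = 255.255.255.255 - subnet mask
255 - 255 = 0
255 - 255 = 0
255 - 255 = 0
255 - 224 = 31
Wildcard: 0.0.0.31


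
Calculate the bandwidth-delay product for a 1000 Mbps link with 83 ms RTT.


BDP = bandwidth * RTT
= 1000 Mbps * 83 ms
= 1000 * 1e6 * 83 / 1000 bits
= 83000000 bits
= 10375000 bytes
= 10131.8359 KB
BDP = 83000000 bits (10375000 bytes)


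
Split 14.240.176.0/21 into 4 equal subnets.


New prefix = 21 + 2 = 23
Each subnet has 512 addresses
  14.240.176.0/23
  14.240.178.0/23
  14.240.180.0/23
  14.240.182.0/23
Subnets: 14.240.176.0/23, 14.240.178.0/23, 14.240.180.0/23, 14.240.182.0/23


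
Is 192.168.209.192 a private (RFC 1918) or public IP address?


RFC 1918 private ranges:
  10.0.0.0/8 (10.0.0.0 - 10.255.255.255)
  172.16.0.0/12 (172.16.0.0 - 172.31.255.255)
  192.168.0.0/16 (192.168.0.0 - 192.168.255.255)
Private (in 192.168.0.0/16)


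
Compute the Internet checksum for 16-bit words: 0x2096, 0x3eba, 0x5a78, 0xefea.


Sum all words (with carry folding):
+ 0x2096 = 0x2096
+ 0x3eba = 0x5f50
+ 0x5a78 = 0xb9c8
+ 0xefea = 0xa9b3
One's complement: ~0xa9b3
Checksum = 0x564c


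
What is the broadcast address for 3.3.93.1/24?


Network: 3.3.93.0/24
Host bits = 8
Set all host bits to 1:
Broadcast: 3.3.93.255


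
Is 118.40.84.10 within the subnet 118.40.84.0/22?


Subnet network: 118.40.84.0
Test IP AND mask: 118.40.84.0
Yes, 118.40.84.10 is in 118.40.84.0/22


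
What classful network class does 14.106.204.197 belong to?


First octet: 14
Binary: 00001110
0xxxxxxx -> Class A (1-126)
Class A, default mask 255.0.0.0 (/8)


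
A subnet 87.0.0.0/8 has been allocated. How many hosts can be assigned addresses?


Host bits = 32 - 8 = 24
Total addresses = 2^24 = 16777216
Usable = total - 2 (network and broadcast)
Usable hosts: 16777214


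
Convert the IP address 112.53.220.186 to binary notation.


112 = 01110000
53 = 00110101
220 = 11011100
186 = 10111010
Binary: 01110000.00110101.11011100.10111010


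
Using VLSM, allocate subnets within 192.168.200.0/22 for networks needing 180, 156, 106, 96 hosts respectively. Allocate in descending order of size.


180 hosts -> /24 (254 usable): 192.168.200.0/24
156 hosts -> /24 (254 usable): 192.168.201.0/24
106 hosts -> /25 (126 usable): 192.168.202.0/25
96 hosts -> /25 (126 usable): 192.168.202.128/25
Allocation: 192.168.200.0/24 (180 hosts, 254 usable); 192.168.201.0/24 (156 hosts, 254 usable); 192.168.202.0/25 (106 hosts, 126 usable); 192.168.202.128/25 (96 hosts, 126 usable)


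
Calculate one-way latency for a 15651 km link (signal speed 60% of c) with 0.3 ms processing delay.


Speed = 0.6 * 3e5 km/s = 180000 km/s
Propagation delay = 15651 / 180000 = 0.0869 s = 86.95 ms
Processing delay = 0.3 ms
Total one-way latency = 87.25 ms


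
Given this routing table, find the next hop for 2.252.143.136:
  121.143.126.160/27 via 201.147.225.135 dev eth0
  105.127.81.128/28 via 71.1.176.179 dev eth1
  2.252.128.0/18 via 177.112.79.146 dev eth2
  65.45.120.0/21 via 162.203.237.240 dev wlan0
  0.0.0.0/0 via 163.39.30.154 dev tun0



Longest prefix match for 2.252.143.136:
  /27 121.143.126.160: no
  /28 105.127.81.128: no
  /18 2.252.128.0: MATCH
  /21 65.45.120.0: no
  /0 0.0.0.0: MATCH
Selected: next-hop 177.112.79.146 via eth2 (matched /18)


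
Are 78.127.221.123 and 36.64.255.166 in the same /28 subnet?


Mask: 255.255.255.240
78.127.221.123 AND mask = 78.127.221.112
36.64.255.166 AND mask = 36.64.255.160
No, different subnets (78.127.221.112 vs 36.64.255.160)


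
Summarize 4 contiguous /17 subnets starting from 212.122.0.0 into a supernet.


Original prefix: /17
Number of subnets: 4 = 2^2
New prefix = 17 - 2 = 15
Supernet: 212.122.0.0/15
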